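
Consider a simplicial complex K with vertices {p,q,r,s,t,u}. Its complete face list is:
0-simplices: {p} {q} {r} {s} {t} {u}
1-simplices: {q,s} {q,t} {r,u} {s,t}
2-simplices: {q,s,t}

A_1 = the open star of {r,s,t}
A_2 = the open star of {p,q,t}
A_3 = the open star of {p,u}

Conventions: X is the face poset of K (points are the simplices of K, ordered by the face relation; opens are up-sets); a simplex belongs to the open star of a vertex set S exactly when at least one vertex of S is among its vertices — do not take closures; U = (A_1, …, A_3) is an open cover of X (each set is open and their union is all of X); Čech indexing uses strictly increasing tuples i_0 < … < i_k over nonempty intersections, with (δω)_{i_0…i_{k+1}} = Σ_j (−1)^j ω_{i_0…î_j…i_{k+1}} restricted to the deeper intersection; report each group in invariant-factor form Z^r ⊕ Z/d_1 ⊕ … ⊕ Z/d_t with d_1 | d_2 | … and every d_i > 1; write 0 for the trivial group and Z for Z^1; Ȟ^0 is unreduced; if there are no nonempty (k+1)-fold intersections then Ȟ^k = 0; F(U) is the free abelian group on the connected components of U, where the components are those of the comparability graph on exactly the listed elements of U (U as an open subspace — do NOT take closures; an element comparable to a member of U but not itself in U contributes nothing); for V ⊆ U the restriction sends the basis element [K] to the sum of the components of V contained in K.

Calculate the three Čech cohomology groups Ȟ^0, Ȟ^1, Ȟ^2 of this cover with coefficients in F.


Ȟ^0 = Z^3,  Ȟ^1 = 0,  Ȟ^2 = 0

cover nerve:
  A1={{r},{s},{t},{q,s},{q,t},{r,u},{s,t},{q,s,t}} A2={{p},{q},{t},{q,s},{q,t},{s,t},{q,s,t}} A3={{p},{u},{r,u}}
  A12={{t},{q,s},{q,t},{s,t},{q,s,t}} A13={{r,u}} A23={{p}}
components per intersection:
  A1: {{r},{r,u}} {{s},{t},{q,s},{q,t},{s,t},{q,s,t}}
  A2: {{p}} {{q},{t},{q,s},{q,t},{s,t},{q,s,t}}
  A3: {{p}} {{u},{r,u}}
  A12: {{t},{q,s},{q,t},{s,t},{q,s,t}}
  A13: {{r,u}}
  A23: {{p}}
C dims 6,3; δ0: rk 3, SNF 1^3
Ȟ^0: (6−3)−0=3 ⇒ Z^3
Ȟ^1: (3−0)−3=0 ⇒ 0
Ȟ^2: (0−0)−0=0 ⇒ 0


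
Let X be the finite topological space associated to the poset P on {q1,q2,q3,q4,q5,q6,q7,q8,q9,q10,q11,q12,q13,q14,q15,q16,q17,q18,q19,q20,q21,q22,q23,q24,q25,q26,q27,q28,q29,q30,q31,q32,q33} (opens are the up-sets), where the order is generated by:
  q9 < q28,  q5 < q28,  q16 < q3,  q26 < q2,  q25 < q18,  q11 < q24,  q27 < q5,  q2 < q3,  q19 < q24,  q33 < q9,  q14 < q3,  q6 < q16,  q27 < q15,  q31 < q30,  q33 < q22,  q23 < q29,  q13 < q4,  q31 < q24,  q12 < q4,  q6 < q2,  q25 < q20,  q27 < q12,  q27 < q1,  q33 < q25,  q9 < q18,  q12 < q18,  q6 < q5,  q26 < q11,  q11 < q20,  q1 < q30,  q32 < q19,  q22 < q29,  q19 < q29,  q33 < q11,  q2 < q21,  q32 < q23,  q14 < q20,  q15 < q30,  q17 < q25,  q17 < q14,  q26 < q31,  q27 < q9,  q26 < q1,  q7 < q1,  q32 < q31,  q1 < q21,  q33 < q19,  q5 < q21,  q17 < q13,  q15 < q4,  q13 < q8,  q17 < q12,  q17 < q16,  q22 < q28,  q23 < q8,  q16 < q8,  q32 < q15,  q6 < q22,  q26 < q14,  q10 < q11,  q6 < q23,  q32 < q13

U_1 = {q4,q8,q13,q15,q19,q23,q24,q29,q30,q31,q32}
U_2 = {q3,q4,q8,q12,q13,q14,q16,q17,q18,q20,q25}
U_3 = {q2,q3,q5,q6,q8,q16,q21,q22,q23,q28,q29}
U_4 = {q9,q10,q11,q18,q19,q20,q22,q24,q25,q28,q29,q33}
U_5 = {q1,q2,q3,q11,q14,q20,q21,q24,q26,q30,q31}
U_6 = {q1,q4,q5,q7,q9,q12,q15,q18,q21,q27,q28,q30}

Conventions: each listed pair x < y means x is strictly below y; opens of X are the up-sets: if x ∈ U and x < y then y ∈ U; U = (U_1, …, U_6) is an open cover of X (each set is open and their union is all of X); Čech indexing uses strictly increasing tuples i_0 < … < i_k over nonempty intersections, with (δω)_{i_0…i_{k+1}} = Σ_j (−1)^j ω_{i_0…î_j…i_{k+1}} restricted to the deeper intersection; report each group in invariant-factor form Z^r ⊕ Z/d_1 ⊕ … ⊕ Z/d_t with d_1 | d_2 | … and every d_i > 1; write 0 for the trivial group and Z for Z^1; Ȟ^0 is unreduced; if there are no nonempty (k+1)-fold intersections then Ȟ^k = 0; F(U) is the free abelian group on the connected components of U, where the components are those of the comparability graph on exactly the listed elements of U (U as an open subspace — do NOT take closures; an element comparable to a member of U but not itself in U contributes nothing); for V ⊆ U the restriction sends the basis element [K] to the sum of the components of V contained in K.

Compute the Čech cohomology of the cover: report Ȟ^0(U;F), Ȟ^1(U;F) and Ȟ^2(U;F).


Ȟ^0 ≅ Z; Ȟ^1 ≅ 0; Ȟ^2 ≅ Z/2

nerve simplices:
  U12={q4,q8,q13} U13={q8,q23,q29} U14={q19,q24,q29} U15={q24,q30,q31} U16={q4,q15,q30} U23={q3,q8,q16} U24={q18,q20,q25} U25={q3,q14,q20} U26={q4,q12,q18} U34={q22,q28,q29} U35={q2,q3,q21} U36={q5,q21,q28} U45={q11,q20,q24} U46={q9,q18,q28} U56={q1,q21,q30}
  U123={q8} U126={q4} U134={q29} U145={q24} U156={q30} U235={q3} U245={q20} U246={q18} U346={q28} U356={q21}
components per intersection:
  U1: {q4,q8,q13,q15,q19,q23,q24,q29,q30,q31,q32}
  U2: {q3,q4,q8,q12,q13,q14,q16,q17,q18,q20,q25}
  U3: {q2,q3,q5,q6,q8,q16,q21,q22,q23,q28,q29}
  U4: {q9,q10,q11,q18,q19,q20,q22,q24,q25,q28,q29,q33}
  U5: {q1,q2,q3,q11,q14,q20,q21,q24,q26,q30,q31}
  U6: {q1,q4,q5,q7,q9,q12,q15,q18,q21,q27,q28,q30}
  U12: {q4,q8,q13}
  U13: {q8,q23,q29}
  U14: {q19,q24,q29}
  U15: {q24,q30,q31}
  U16: {q4,q15,q30}
  U23: {q3,q8,q16}
  U24: {q18,q20,q25}
  U25: {q3,q14,q20}
  U26: {q4,q12,q18}
  U34: {q22,q28,q29}
  U35: {q2,q3,q21}
  U36: {q5,q21,q28}
  U45: {q11,q20,q24}
  U46: {q9,q18,q28}
  U56: {q1,q21,q30}
  U123: {q8}
  U126: {q4}
  U134: {q29}
  U145: {q24}
  U156: {q30}
  U235: {q3}
  U245: {q20}
  U246: {q18}
  U346: {q28}
  U356: {q21}
C dims 6,15,10; δ0: rk 5, SNF 1^5; δ1: rk 10, SNF 1^9·2
degree 0: 6−5−0 = 1 → Ȟ^0 ≅ Z
degree 1: 15−10−5 = 0 → Ȟ^1 ≅ 0
degree 2: 10−0−10 = 0 plus torsion [2] → Ȟ^2 ≅ Z/2


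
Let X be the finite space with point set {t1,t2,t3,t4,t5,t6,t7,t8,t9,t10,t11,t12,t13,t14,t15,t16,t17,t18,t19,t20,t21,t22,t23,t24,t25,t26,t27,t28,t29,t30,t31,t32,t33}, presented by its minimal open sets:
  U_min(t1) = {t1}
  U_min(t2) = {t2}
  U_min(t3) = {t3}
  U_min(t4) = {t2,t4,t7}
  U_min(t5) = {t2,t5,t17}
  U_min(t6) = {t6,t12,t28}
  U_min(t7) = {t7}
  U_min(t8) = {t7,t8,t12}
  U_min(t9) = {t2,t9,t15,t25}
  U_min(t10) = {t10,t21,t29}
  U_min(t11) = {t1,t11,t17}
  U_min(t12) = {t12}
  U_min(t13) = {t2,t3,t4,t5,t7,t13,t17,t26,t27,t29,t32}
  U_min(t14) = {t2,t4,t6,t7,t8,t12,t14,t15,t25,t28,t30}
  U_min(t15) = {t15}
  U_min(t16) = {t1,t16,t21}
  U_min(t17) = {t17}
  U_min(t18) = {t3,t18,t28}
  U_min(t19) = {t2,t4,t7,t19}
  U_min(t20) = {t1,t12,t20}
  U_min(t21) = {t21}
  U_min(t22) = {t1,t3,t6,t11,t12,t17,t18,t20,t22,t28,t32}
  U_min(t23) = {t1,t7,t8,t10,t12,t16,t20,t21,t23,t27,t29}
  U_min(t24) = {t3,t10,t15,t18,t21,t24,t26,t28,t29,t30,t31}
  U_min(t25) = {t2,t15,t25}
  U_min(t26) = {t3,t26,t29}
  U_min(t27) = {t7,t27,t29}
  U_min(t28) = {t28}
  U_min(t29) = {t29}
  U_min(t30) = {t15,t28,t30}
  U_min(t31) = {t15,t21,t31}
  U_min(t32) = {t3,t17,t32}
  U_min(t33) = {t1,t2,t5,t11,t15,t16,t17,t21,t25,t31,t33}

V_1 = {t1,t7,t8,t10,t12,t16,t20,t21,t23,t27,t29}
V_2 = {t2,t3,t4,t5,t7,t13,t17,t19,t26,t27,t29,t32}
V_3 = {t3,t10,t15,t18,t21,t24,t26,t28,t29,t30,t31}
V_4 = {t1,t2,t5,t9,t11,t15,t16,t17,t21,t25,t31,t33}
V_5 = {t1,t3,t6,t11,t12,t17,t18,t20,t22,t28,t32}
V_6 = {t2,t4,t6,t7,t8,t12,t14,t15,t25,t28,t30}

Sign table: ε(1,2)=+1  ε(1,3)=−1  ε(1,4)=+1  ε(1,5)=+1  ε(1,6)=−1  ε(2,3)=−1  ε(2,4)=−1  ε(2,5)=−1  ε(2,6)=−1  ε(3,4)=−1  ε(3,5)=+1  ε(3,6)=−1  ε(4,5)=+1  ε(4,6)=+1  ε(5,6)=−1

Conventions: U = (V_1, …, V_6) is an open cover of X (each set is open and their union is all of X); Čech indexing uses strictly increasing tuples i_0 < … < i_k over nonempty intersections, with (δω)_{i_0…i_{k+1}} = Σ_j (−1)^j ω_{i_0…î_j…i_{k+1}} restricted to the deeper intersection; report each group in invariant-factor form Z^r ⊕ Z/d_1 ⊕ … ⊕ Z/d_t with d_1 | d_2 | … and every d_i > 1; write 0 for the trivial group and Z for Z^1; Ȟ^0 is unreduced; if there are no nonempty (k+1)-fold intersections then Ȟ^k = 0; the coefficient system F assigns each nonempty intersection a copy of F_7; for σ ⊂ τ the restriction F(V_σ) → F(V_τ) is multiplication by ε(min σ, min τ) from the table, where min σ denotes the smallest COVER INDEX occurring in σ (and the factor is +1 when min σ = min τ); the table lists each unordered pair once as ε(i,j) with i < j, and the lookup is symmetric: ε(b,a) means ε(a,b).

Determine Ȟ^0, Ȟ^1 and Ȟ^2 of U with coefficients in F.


cover nerve:
  V12={t7,t27,t29} V13={t10,t21,t29} V14={t1,t16,t21} V15={t1,t12,t20} V16={t7,t8,t12} V23={t3,t26,t29} V24={t2,t5,t17} V25={t3,t17,t32} V26={t2,t4,t7} V34={t15,t21,t31} V35={t3,t18,t28} V36={t15,t28,t30} V45={t1,t11,t17} V46={t2,t15,t25} V56={t6,t12,t28}
  V123={t29} V126={t7} V134={t21} V145={t1} V156={t12} V235={t3} V245={t17} V246={t2} V346={t15} V356={t28}
C dims 6,15,10; δ0: rk_F7 6; δ1: rk_F7 9
Ȟ^0: (6−6)−0=0 ⇒ 0
Ȟ^1: (15−9)−6=0 ⇒ 0
Ȟ^2: (10−0)−9=1 ⇒ Z/7

Ȟ^0 ≅ 0, Ȟ^1 ≅ 0, Ȟ^2 ≅ Z/7


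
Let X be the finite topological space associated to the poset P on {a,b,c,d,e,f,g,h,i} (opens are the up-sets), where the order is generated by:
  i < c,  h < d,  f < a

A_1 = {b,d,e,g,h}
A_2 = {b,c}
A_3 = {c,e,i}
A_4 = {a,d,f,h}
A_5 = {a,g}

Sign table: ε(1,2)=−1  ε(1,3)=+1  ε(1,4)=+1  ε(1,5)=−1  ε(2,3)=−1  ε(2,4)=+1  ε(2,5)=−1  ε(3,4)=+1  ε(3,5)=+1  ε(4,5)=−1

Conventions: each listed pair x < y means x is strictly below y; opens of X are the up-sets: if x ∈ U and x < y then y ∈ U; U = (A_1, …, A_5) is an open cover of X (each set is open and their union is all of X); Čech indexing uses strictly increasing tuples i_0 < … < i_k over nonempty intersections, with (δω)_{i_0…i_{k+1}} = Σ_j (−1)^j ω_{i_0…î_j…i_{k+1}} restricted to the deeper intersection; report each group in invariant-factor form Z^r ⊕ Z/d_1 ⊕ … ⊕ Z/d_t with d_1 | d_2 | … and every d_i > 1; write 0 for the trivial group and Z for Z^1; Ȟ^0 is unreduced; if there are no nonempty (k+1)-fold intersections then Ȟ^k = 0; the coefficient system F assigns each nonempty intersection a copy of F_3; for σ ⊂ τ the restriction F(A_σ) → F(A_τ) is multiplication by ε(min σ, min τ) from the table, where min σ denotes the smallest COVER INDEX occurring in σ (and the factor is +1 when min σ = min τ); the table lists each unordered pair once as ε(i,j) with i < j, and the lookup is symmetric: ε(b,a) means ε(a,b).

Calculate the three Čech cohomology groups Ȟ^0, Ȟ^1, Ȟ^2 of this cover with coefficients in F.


Ȟ^0 ≅ Z/3, Ȟ^1 ≅ Z/3 ⊕ Z/3, Ȟ^2 ≅ 0

nerve simplices:
  A12={b} A13={e} A14={d,h} A15={g} A23={c} A45={a}
C dims 5,6; δ0: rk_F3 4
degree 0: 5−4−0 = 1 → Ȟ^0 ≅ Z/3
degree 1: 6−0−4 = 2 → Ȟ^1 ≅ Z/3 ⊕ Z/3
degree 2: 0−0−0 = 0 → Ȟ^2 ≅ 0


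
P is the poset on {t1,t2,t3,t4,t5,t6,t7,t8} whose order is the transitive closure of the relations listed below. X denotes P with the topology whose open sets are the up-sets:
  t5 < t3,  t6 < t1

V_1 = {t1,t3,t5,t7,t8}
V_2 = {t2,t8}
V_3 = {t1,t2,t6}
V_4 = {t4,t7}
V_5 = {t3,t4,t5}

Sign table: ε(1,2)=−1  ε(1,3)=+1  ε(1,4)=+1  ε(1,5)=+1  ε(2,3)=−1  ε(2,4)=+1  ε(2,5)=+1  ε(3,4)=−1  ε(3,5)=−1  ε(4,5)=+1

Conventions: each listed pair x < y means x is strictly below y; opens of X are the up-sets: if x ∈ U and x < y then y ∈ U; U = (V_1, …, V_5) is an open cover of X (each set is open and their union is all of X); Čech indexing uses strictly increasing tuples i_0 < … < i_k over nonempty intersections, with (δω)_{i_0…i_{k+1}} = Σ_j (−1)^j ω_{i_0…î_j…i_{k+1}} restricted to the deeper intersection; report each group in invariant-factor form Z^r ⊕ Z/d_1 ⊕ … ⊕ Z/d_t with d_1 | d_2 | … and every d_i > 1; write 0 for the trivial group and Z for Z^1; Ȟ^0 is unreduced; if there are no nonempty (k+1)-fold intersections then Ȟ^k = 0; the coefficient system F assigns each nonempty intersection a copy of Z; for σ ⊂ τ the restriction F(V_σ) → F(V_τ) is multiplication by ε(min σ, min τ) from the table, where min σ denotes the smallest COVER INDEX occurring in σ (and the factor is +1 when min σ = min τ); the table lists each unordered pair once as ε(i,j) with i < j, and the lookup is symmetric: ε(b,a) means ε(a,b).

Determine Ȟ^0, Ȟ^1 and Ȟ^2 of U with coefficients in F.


nonempty overlaps:
  V12={t8} V13={t1} V14={t7} V15={t3,t5} V23={t2} V45={t4}
C dims 5,6; δ0: rk 4, SNF 1^4
degree 0: 5−4−0 = 1 → Ȟ^0 ≅ Z
degree 1: 6−0−4 = 2 → Ȟ^1 ≅ Z^2
degree 2: 0−0−0 = 0 → Ȟ^2 ≅ 0

Ȟ^0 = Z, Ȟ^1 = Z^2 and Ȟ^2 = 0


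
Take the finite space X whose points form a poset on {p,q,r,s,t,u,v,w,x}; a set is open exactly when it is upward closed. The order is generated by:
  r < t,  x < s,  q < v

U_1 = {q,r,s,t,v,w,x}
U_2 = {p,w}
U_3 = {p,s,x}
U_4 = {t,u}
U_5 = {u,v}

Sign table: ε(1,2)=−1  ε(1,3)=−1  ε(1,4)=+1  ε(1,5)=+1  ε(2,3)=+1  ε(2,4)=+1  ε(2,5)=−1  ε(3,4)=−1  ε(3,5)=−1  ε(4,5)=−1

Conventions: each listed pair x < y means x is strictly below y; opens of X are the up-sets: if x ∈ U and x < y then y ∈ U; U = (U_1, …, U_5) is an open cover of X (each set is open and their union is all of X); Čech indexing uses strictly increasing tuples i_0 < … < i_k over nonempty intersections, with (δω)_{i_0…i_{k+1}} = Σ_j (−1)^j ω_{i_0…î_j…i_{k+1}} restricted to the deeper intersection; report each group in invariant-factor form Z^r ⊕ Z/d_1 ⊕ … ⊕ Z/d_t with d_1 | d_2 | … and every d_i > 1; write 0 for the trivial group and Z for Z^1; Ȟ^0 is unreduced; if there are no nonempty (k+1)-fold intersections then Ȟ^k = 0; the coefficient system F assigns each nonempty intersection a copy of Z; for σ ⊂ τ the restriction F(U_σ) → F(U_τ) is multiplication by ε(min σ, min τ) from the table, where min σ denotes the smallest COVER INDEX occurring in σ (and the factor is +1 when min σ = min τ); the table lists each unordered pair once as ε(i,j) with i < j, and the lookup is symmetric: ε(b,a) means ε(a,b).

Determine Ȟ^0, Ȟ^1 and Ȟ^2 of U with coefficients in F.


Ȟ^0 = 0, Ȟ^1 = Z ⊕ Z/2, Ȟ^2 = 0

intersection data:
  U12={w} U13={s,x} U14={t} U15={v} U23={p} U45={u}
C dims 5,6; δ0: rk 5, SNF 1^4·2
Ȟ^0 = (5 − 5) − 0 = 0, so Ȟ^0 ≅ 0
Ȟ^1 = (6 − 0) − 5 = 1 plus torsion [2], so Ȟ^1 ≅ Z ⊕ Z/2
Ȟ^2 = (0 − 0) − 0 = 0, so Ȟ^2 ≅ 0


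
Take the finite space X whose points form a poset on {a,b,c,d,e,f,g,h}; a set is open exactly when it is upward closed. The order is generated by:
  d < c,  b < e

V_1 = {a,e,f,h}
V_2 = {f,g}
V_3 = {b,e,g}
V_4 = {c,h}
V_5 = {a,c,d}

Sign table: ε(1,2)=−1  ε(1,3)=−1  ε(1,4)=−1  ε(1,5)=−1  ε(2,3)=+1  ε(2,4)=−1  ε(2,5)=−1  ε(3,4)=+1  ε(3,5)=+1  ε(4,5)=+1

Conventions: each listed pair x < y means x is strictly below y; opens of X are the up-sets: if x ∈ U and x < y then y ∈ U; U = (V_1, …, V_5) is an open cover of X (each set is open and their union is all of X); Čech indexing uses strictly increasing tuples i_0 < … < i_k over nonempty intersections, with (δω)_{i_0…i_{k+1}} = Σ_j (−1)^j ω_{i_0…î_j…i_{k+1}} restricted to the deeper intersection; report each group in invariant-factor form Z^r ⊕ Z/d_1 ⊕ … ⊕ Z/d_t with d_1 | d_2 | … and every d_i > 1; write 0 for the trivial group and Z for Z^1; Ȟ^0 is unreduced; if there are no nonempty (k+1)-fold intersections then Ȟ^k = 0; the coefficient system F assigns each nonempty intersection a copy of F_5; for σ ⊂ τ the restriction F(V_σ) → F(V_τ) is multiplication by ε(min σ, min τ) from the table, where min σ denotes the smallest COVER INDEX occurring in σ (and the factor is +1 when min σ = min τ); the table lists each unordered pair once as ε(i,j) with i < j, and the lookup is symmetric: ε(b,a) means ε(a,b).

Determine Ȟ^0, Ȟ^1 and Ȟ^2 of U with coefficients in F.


nerve simplices:
  V12={f} V13={e} V14={h} V15={a} V23={g} V45={c}
C dims 5,6; δ0: rk_F5 4
degree 0: 5−4−0 = 1 → Ȟ^0 ≅ Z/5
degree 1: 6−0−4 = 2 → Ȟ^1 ≅ Z/5 ⊕ Z/5
degree 2: 0−0−0 = 0 → Ȟ^2 ≅ 0

Ȟ^0 ≅ Z/5,  Ȟ^1 ≅ Z/5 ⊕ Z/5,  Ȟ^2 ≅ 0


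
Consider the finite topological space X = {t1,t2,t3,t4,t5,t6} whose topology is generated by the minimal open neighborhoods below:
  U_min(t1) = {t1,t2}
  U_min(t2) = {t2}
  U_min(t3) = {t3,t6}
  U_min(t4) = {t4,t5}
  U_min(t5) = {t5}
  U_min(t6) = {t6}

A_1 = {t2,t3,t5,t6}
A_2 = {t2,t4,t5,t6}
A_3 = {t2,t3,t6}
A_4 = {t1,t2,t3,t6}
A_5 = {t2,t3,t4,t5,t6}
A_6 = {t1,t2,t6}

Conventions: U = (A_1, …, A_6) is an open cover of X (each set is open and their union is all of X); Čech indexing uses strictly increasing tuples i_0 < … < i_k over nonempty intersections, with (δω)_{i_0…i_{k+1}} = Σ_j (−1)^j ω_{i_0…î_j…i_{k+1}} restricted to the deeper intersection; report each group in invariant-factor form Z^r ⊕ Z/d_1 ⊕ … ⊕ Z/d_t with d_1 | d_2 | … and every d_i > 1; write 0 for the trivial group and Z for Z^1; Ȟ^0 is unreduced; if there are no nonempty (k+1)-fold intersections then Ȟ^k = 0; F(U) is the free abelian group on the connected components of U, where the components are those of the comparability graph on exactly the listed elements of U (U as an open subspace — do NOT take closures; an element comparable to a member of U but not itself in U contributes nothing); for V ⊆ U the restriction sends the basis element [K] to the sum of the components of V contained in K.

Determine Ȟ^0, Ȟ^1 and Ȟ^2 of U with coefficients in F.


Ȟ^0 = Z^3,  Ȟ^1 = 0,  Ȟ^2 = 0

cover nerve:
  A12={t2,t5,t6} A13={t2,t3,t6} A14={t2,t3,t6} A15={t2,t3,t5,t6} A16={t2,t6} A23={t2,t6} A24={t2,t6} A25={t2,t4,t5,t6} A26={t2,t6} A34={t2,t3,t6} A35={t2,t3,t6} A36={t2,t6} A45={t2,t3,t6} A46={t1,t2,t6} A56={t2,t6}
  A123={t2,t6} A124={t2,t6} A125={t2,t5,t6} A126={t2,t6} A134={t2,t3,t6} A135={t2,t3,t6} A136={t2,t6} A145={t2,t3,t6} A146={t2,t6} A156={t2,t6} A234={t2,t6} A235={t2,t6} A236={t2,t6} A245={t2,t6} A246={t2,t6} A256={t2,t6} A345={t2,t3,t6} A346={t2,t6} A356={t2,t6} A456={t2,t6}
  A1234={t2,t6} A1235={t2,t6} A1236={t2,t6} A1245={t2,t6} A1246={t2,t6} A1256={t2,t6} A1345={t2,t3,t6} A1346={t2,t6} A1356={t2,t6} A1456={t2,t6} A2345={t2,t6} A2346={t2,t6} A2356={t2,t6} A2456={t2,t6} A3456={t2,t6}
  A12345={t2,t6} A12346={t2,t6} A12356={t2,t6} A12456={t2,t6} A13456={t2,t6} A23456={t2,t6}
  A123456={t2,t6}
components per intersection:
  A1: {t2} {t3,t6} {t5}
  A2: {t2} {t4,t5} {t6}
  A3: {t2} {t3,t6}
  A4: {t1,t2} {t3,t6}
  A5: {t2} {t3,t6} {t4,t5}
  A6: {t1,t2} {t6}
  A12: {t2} {t5} {t6}
  A13: {t2} {t3,t6}
  A14: {t2} {t3,t6}
  A15: {t2} {t3,t6} {t5}
  A16: {t2} {t6}
  A23: {t2} {t6}
  A24: {t2} {t6}
  A25: {t2} {t4,t5} {t6}
  A26: {t2} {t6}
  A34: {t2} {t3,t6}
  A35: {t2} {t3,t6}
  A36: {t2} {t6}
  A45: {t2} {t3,t6}
  A46: {t1,t2} {t6}
  A56: {t2} {t6}
  A123: {t2} {t6}
  A124: {t2} {t6}
  A125: {t2} {t5} {t6}
  A126: {t2} {t6}
  A134: {t2} {t3,t6}
  A135: {t2} {t3,t6}
  A136: {t2} {t6}
  A145: {t2} {t3,t6}
  A146: {t2} {t6}
  A156: {t2} {t6}
  A234: {t2} {t6}
  A235: {t2} {t6}
  A236: {t2} {t6}
  A245: {t2} {t6}
  A246: {t2} {t6}
  A256: {t2} {t6}
  A345: {t2} {t3,t6}
  A346: {t2} {t6}
  A356: {t2} {t6}
  A456: {t2} {t6}
  A1234: {t2} {t6}
  A1235: {t2} {t6}
  A1236: {t2} {t6}
  A1245: {t2} {t6}
  A1246: {t2} {t6}
  A1256: {t2} {t6}
  A1345: {t2} {t3,t6}
  A1346: {t2} {t6}
  A1356: {t2} {t6}
  A1456: {t2} {t6}
  A2345: {t2} {t6}
  A2346: {t2} {t6}
  A2356: {t2} {t6}
  A2456: {t2} {t6}
  A3456: {t2} {t6}
  A12345: {t2} {t6}
  A12346: {t2} {t6}
  A12356: {t2} {t6}
  A12456: {t2} {t6}
  A13456: {t2} {t6}
  A23456: {t2} {t6}
  A123456: {t2} {t6}
C dims 15,33,41,30; δ0: rk 12, SNF 1^12; δ1: rk 21, SNF 1^21; δ2: rk 20, SNF 1^20
Ȟ^0: (15−12)−0=3 ⇒ Z^3
Ȟ^1: (33−21)−12=0 ⇒ 0
Ȟ^2: (41−20)−21=0 ⇒ 0


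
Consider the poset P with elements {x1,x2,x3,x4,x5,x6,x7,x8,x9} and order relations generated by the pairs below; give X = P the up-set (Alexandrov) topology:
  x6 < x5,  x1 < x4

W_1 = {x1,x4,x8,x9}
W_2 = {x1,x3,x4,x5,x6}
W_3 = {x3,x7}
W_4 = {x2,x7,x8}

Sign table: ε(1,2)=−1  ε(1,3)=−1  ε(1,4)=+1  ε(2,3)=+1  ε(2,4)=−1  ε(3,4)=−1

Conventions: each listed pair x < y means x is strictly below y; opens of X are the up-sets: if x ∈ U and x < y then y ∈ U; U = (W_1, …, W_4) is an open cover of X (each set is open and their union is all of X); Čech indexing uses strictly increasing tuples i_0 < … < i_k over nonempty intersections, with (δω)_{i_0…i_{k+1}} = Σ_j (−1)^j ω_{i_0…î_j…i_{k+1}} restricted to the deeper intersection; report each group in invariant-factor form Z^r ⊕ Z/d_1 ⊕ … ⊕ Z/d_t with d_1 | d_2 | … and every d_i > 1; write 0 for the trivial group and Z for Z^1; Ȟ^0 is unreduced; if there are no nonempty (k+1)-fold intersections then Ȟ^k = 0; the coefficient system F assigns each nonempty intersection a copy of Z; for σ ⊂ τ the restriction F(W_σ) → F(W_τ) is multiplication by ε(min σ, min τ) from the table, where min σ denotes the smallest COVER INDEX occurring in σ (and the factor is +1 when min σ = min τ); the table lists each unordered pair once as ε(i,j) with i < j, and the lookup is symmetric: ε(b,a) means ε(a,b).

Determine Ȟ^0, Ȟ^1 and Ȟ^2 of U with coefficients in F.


nonempty overlaps:
  W12={x1,x4} W14={x8} W23={x3} W34={x7}
C dims 4,4; δ0: rk 3, SNF 1^3
degree 0: 4−3−0 = 1 → Ȟ^0 ≅ Z
degree 1: 4−0−3 = 1 → Ȟ^1 ≅ Z
degree 2: 0−0−0 = 0 → Ȟ^2 ≅ 0

Ȟ^0 = Z, Ȟ^1 = Z, Ȟ^2 = 0


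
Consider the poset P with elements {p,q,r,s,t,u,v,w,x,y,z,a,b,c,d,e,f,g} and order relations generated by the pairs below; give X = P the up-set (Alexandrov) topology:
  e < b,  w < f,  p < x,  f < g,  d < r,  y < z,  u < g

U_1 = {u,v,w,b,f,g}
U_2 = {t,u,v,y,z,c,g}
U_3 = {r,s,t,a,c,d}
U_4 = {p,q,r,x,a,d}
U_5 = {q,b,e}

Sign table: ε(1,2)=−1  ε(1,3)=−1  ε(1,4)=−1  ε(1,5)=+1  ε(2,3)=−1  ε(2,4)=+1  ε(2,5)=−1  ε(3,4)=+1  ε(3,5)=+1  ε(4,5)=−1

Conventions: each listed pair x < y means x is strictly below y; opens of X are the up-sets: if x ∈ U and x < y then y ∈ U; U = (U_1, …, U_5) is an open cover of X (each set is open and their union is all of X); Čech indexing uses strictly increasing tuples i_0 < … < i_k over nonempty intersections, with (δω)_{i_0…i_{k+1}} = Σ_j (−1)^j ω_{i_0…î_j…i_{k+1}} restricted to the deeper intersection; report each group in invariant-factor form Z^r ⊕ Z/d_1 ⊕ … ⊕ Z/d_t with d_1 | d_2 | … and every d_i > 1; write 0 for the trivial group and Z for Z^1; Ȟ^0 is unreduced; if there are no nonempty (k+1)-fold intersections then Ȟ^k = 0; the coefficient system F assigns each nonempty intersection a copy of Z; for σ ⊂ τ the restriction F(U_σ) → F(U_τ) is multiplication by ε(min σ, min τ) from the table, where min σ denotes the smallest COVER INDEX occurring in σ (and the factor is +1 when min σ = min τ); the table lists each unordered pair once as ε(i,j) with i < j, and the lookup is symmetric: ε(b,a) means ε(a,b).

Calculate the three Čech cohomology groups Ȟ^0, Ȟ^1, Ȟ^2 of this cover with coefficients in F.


nerve of the cover:
  U12={u,v,g} U15={b} U23={t,c} U34={r,a,d} U45={q}
C dims 5,5; δ0: rk 5, SNF 1^4·2
Ȟ^0 = (5 − 5) − 0 = 0, so Ȟ^0 ≅ 0
Ȟ^1 = (5 − 0) − 5 = 0 plus torsion [2], so Ȟ^1 ≅ Z/2
Ȟ^2 = (0 − 0) − 0 = 0, so Ȟ^2 ≅ 0

Ȟ^0 = 0, Ȟ^1 = Z/2 and Ȟ^2 = 0


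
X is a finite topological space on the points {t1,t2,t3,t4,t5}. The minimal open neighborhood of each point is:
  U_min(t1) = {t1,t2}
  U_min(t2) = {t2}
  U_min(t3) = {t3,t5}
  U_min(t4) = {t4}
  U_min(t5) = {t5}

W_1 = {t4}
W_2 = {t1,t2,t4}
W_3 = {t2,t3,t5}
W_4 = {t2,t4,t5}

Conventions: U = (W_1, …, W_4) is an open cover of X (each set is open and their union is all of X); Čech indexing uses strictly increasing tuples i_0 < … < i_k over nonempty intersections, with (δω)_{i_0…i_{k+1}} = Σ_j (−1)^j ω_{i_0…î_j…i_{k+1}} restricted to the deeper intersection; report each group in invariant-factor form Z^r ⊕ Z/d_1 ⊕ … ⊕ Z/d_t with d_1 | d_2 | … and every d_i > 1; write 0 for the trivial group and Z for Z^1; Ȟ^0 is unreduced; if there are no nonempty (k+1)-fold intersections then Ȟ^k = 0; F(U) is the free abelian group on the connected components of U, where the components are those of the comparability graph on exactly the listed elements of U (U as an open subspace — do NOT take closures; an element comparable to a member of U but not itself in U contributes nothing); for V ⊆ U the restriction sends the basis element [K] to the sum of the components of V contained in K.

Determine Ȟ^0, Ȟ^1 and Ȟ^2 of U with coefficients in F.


Ȟ^0 ≅ Z^3,  Ȟ^1 ≅ 0,  Ȟ^2 ≅ 0

cover nerve:
  W12={t4} W14={t4} W23={t2} W24={t2,t4} W34={t2,t5}
  W124={t4} W234={t2}
components per intersection:
  W1: {t4}
  W2: {t1,t2} {t4}
  W3: {t2} {t3,t5}
  W4: {t2} {t4} {t5}
  W12: {t4}
  W14: {t4}
  W23: {t2}
  W24: {t2} {t4}
  W34: {t2} {t5}
  W124: {t4}
  W234: {t2}
C dims 8,7,2; δ0: rk 5, SNF 1^5; δ1: rk 2, SNF 1^2
Ȟ^0: (8−5)−0=3 ⇒ Z^3
Ȟ^1: (7−2)−5=0 ⇒ 0
Ȟ^2: (2−0)−2=0 ⇒ 0


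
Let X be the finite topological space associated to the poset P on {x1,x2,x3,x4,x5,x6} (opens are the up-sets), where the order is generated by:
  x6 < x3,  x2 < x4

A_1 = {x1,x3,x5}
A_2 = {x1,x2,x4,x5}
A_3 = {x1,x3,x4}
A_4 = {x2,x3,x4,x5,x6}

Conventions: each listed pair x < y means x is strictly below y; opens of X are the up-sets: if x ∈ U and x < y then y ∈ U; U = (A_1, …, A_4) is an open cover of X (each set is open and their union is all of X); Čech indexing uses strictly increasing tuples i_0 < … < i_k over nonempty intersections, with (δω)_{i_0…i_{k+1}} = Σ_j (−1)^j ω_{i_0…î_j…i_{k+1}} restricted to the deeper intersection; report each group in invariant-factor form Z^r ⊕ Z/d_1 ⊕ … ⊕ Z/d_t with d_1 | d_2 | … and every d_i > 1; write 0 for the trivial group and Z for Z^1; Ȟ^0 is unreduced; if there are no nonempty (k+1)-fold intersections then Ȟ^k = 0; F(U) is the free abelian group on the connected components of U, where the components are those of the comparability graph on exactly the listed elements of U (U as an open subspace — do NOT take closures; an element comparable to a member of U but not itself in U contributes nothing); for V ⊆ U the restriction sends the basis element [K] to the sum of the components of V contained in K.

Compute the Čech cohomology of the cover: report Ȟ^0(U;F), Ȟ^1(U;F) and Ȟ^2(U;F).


Ȟ^0(U;F) ≅ Z^4,  Ȟ^1(U;F) ≅ 0,  Ȟ^2(U;F) ≅ 0

intersection data:
  A12={x1,x5} A13={x1,x3} A14={x3,x5} A23={x1,x4} A24={x2,x4,x5} A34={x3,x4}
  A123={x1} A124={x5} A134={x3} A234={x4}
components per intersection:
  A1: {x1} {x3} {x5}
  A2: {x1} {x2,x4} {x5}
  A3: {x1} {x3} {x4}
  A4: {x2,x4} {x3,x6} {x5}
  A12: {x1} {x5}
  A13: {x1} {x3}
  A14: {x3} {x5}
  A23: {x1} {x4}
  A24: {x2,x4} {x5}
  A34: {x3} {x4}
  A123: {x1}
  A124: {x5}
  A134: {x3}
  A234: {x4}
C dims 12,12,4; δ0: rk 8, SNF 1^8; δ1: rk 4, SNF 1^4
Ȟ^0 = (12 − 8) − 0 = 4, so Ȟ^0 ≅ Z^4
Ȟ^1 = (12 − 4) − 8 = 0, so Ȟ^1 ≅ 0
Ȟ^2 = (4 − 0) − 4 = 0, so Ȟ^2 ≅ 0


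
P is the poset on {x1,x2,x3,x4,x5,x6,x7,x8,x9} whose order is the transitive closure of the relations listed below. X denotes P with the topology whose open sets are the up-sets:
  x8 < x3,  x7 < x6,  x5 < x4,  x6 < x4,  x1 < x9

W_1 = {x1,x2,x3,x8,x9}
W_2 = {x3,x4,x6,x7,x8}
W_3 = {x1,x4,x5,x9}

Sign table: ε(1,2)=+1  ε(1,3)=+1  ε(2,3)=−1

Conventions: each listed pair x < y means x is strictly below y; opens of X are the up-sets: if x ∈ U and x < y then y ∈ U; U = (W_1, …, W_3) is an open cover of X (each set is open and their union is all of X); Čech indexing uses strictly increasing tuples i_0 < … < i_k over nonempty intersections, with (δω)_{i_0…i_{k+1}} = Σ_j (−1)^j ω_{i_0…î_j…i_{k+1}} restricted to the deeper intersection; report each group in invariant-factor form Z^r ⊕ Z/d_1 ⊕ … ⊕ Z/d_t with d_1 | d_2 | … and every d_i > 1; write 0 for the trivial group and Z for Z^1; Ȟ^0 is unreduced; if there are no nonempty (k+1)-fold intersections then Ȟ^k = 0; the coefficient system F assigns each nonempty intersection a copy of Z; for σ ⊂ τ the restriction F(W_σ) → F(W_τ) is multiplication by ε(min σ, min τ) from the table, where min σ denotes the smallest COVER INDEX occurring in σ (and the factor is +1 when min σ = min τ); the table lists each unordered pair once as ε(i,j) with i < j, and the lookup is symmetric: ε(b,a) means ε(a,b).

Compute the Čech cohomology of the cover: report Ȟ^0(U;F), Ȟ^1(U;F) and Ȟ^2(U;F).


nerve of the cover:
  W12={x3,x8} W13={x1,x9} W23={x4}
C dims 3,3; δ0: rk 3, SNF 1^2·2
Ȟ^0 = (3 − 3) − 0 = 0, so Ȟ^0 ≅ 0
Ȟ^1 = (3 − 0) − 3 = 0 plus torsion [2], so Ȟ^1 ≅ Z/2
Ȟ^2 = (0 − 0) − 0 = 0, so Ȟ^2 ≅ 0

Ȟ^0 ≅ 0; Ȟ^1 ≅ Z/2; Ȟ^2 ≅ 0


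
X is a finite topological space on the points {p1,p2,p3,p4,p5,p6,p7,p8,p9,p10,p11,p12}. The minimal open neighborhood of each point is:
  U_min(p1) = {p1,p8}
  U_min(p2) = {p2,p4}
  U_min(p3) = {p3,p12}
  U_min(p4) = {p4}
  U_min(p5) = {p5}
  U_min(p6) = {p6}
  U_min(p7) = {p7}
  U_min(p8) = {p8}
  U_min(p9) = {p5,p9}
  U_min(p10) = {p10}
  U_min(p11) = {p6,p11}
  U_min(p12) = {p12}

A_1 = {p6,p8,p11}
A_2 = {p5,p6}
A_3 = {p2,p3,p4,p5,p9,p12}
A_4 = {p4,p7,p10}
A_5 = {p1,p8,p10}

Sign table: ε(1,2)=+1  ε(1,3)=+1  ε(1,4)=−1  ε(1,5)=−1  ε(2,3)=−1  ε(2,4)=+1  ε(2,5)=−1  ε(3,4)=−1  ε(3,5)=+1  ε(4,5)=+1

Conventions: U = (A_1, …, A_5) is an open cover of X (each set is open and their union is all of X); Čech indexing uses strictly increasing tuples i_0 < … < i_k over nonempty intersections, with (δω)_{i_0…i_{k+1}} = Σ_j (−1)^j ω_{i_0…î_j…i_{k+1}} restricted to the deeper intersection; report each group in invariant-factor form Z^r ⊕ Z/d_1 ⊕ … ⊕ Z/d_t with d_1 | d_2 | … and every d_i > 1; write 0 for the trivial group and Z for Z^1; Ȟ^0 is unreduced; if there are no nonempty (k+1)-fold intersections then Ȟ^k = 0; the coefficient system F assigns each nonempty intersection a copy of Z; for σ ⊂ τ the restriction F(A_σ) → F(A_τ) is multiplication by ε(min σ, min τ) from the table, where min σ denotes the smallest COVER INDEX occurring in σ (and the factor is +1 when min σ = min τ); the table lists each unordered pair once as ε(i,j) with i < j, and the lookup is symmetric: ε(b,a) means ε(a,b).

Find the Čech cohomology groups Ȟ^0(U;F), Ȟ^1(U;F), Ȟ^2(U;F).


nerve of the cover:
  A12={p6} A15={p8} A23={p5} A34={p4} A45={p10}
C dims 5,5; δ0: rk 5, SNF 1^4·2
Ȟ^0 = (5 − 5) − 0 = 0, so Ȟ^0 ≅ 0
Ȟ^1 = (5 − 0) − 5 = 0 plus torsion [2], so Ȟ^1 ≅ Z/2
Ȟ^2 = (0 − 0) − 0 = 0, so Ȟ^2 ≅ 0

Ȟ^0(U;F) ≅ 0, Ȟ^1(U;F) ≅ Z/2 and Ȟ^2(U;F) ≅ 0


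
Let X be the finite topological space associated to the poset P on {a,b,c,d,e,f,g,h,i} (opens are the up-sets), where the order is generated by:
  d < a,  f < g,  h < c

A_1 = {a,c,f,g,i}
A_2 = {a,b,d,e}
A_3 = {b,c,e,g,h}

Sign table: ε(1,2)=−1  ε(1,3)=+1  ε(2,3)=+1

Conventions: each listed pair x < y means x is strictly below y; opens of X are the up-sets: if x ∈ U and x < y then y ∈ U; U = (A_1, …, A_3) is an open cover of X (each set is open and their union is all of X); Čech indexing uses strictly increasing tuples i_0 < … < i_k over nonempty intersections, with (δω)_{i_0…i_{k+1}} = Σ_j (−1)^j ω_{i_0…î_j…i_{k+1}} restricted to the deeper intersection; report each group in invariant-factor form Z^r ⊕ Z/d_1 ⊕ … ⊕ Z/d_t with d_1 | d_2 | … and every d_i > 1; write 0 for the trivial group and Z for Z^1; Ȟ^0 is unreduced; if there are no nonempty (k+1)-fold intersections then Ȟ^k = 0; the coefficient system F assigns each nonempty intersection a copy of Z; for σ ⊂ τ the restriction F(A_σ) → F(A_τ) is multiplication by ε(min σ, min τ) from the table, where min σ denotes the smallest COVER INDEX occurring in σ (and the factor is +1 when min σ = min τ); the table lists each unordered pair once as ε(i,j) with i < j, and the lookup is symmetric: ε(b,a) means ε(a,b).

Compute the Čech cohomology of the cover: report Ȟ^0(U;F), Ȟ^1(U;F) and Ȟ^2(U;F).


nonempty intersections:
  A12={a} A13={c,g} A23={b,e}
C dims 3,3; δ0: rk 3, SNF 1^2·2
Ȟ^0: (3−3)−0=0 ⇒ 0
Ȟ^1: (3−0)−3=0 plus torsion [2] ⇒ Z/2
Ȟ^2: (0−0)−0=0 ⇒ 0

Ȟ^0(U;F) ≅ 0, Ȟ^1(U;F) ≅ Z/2, Ȟ^2(U;F) ≅ 0


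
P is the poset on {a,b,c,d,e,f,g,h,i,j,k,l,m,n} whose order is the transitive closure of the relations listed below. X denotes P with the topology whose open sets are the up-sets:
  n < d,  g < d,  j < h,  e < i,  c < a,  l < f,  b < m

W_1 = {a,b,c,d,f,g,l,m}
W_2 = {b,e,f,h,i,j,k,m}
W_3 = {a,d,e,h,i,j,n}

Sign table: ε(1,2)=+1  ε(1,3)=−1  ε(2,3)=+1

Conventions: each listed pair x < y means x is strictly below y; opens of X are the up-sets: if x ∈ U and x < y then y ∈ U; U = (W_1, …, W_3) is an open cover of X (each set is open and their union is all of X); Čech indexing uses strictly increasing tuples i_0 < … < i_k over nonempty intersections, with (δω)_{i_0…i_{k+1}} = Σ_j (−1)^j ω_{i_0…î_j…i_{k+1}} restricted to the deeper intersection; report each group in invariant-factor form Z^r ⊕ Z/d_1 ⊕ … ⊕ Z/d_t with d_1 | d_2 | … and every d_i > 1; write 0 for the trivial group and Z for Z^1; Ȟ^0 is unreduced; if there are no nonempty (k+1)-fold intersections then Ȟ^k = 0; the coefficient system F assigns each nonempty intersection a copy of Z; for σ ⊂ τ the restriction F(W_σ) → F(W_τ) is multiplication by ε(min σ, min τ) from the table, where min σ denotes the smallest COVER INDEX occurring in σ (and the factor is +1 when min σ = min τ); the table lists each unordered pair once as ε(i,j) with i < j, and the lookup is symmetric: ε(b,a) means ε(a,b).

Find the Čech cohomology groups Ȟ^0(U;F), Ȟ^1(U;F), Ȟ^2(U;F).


nerve of the cover:
  W12={b,f,m} W13={a,d} W23={e,h,i,j}
C dims 3,3; δ0: rk 3, SNF 1^2·2
Ȟ^0 = (3 − 3) − 0 = 0, so Ȟ^0 ≅ 0
Ȟ^1 = (3 − 0) − 3 = 0 plus torsion [2], so Ȟ^1 ≅ Z/2
Ȟ^2 = (0 − 0) − 0 = 0, so Ȟ^2 ≅ 0

Ȟ^0 = 0, Ȟ^1 = Z/2, Ȟ^2 = 0


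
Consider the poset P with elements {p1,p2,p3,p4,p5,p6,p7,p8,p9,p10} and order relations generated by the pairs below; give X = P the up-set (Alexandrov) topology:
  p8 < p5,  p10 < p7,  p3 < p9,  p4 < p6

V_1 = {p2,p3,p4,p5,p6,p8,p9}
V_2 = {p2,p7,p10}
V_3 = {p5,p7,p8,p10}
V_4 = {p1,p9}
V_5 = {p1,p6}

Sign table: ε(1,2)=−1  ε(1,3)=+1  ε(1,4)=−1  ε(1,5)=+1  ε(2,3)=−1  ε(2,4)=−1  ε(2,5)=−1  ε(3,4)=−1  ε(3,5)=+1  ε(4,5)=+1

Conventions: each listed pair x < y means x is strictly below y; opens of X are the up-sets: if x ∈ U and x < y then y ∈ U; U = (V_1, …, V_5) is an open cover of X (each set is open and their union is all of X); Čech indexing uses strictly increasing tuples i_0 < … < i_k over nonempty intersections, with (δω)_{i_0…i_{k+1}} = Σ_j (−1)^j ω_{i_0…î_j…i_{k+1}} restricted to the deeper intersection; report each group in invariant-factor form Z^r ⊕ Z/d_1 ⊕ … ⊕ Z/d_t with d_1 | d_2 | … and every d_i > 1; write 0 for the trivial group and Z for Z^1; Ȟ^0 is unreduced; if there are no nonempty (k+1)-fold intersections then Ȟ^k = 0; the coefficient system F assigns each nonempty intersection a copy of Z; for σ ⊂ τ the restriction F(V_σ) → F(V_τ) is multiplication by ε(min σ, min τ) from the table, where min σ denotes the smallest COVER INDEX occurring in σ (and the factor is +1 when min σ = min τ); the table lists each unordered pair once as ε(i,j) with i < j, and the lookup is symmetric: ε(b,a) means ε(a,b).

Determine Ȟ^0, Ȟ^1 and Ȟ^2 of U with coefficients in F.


Ȟ^0 = 0,  Ȟ^1 = Z ⊕ Z/2,  Ȟ^2 = 0

cover nerve:
  V12={p2} V13={p5,p8} V14={p9} V15={p6} V23={p7,p10} V45={p1}
C dims 5,6; δ0: rk 5, SNF 1^4·2
Ȟ^0: (5−5)−0=0 ⇒ 0
Ȟ^1: (6−0)−5=1 plus torsion [2] ⇒ Z ⊕ Z/2
Ȟ^2: (0−0)−0=0 ⇒ 0


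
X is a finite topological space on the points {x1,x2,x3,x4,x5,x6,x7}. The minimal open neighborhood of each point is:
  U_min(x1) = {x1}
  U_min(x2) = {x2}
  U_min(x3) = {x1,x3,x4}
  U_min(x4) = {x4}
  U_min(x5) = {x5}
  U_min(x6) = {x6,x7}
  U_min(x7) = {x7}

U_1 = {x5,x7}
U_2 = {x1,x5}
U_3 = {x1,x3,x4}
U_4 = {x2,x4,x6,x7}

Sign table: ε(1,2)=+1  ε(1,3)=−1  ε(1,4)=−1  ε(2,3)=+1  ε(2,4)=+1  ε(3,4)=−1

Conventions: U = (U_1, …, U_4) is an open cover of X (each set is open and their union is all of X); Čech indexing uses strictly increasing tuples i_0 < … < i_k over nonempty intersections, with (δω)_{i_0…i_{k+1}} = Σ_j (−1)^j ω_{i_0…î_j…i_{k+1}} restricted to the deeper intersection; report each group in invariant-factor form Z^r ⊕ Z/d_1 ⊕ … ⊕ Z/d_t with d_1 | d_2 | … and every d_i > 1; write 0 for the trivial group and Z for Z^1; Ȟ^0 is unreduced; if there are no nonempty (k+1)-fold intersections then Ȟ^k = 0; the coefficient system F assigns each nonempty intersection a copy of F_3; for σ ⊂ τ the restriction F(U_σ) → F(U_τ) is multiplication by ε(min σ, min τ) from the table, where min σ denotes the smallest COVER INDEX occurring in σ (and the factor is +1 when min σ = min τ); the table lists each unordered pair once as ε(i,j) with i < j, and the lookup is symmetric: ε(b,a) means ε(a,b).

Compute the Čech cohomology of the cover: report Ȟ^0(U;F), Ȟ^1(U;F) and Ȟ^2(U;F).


nerve of the cover:
  U12={x5} U14={x7} U23={x1} U34={x4}
C dims 4,4; δ0: rk_F3 3
Ȟ^0 = (4 − 3) − 0 = 1, so Ȟ^0 ≅ Z/3
Ȟ^1 = (4 − 0) − 3 = 1, so Ȟ^1 ≅ Z/3
Ȟ^2 = (0 − 0) − 0 = 0, so Ȟ^2 ≅ 0

Ȟ^0 = Z/3; Ȟ^1 = Z/3; Ȟ^2 = 0


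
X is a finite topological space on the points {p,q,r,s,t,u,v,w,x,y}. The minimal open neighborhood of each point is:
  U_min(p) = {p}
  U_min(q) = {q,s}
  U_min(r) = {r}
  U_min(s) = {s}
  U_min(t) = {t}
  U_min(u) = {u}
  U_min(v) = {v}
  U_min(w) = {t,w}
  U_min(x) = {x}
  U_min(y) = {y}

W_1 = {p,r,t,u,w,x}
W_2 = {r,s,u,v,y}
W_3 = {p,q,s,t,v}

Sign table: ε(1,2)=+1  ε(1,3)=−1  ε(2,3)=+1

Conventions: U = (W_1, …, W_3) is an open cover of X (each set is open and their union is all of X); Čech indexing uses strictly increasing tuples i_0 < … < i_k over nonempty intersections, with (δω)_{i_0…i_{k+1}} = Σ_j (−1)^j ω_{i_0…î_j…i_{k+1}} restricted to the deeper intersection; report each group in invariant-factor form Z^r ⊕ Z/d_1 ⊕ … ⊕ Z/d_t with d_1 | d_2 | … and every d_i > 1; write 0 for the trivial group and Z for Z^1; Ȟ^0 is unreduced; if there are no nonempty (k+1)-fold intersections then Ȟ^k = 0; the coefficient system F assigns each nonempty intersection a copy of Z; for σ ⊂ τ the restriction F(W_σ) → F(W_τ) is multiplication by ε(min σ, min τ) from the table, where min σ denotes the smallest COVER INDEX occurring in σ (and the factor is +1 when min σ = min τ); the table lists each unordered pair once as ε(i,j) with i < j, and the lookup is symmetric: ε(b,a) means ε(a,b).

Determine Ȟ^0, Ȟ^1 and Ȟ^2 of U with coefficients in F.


nerve simplices:
  W12={r,u} W13={p,t} W23={s,v}
C dims 3,3; δ0: rk 3, SNF 1^2·2
degree 0: 3−3−0 = 0 → Ȟ^0 ≅ 0
degree 1: 3−0−3 = 0 plus torsion [2] → Ȟ^1 ≅ Z/2
degree 2: 0−0−0 = 0 → Ȟ^2 ≅ 0

Ȟ^0 ≅ 0, Ȟ^1 ≅ Z/2 and Ȟ^2 ≅ 0


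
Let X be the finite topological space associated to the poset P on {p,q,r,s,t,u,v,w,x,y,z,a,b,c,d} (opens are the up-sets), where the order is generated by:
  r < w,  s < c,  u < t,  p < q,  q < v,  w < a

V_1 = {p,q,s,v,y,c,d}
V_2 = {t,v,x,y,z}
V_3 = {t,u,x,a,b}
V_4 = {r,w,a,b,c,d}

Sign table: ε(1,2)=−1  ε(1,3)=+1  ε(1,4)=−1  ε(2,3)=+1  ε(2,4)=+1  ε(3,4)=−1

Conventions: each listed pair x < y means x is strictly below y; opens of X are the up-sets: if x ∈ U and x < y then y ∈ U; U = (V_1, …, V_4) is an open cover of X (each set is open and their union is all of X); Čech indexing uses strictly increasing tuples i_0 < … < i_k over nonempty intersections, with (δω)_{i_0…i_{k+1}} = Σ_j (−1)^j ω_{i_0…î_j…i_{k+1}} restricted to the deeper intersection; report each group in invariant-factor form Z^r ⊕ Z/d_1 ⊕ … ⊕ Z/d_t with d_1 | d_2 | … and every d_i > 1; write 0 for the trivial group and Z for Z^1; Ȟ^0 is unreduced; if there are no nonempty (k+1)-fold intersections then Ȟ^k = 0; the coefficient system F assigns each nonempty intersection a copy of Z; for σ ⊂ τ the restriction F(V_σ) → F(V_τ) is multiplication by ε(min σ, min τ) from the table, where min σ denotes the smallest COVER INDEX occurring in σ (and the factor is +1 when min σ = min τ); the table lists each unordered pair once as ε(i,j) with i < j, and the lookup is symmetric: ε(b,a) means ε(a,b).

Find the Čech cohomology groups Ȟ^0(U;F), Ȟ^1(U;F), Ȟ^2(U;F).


nonempty overlaps:
  V12={v,y} V14={c,d} V23={t,x} V34={a,b}
C dims 4,4; δ0: rk 4, SNF 1^3·2
degree 0: 4−4−0 = 0 → Ȟ^0 ≅ 0
degree 1: 4−0−4 = 0 plus torsion [2] → Ȟ^1 ≅ Z/2
degree 2: 0−0−0 = 0 → Ȟ^2 ≅ 0

Ȟ^0(U;F) ≅ 0, Ȟ^1(U;F) ≅ Z/2, Ȟ^2(U;F) ≅ 0
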